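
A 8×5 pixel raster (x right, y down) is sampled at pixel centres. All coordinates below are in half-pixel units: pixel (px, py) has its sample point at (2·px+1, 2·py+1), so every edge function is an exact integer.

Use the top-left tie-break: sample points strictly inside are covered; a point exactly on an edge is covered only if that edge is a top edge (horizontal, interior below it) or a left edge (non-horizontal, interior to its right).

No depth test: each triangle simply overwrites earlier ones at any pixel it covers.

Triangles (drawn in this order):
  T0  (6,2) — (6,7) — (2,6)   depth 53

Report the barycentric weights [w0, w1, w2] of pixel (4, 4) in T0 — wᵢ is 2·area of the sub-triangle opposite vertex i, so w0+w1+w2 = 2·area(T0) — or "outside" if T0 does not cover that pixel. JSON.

T0:
  2·area = 20
  edge (6, 2)→(6, 7): d=(0,5) right/bottom  bias=-1
  edge (6, 7)→(2, 6): d=(-4,-1) top-left  bias=+0
  edge (2, 6)→(6, 2): d=(4,-4) top-left  bias=+0
    (3,0)@(7, 1): e=[-5,25,0] → ·  [on edge]
    (2,1)@(5, 3): e=[5,15,0] → █  [on edge]
    (3,1)@(7, 3): e=[-5,17,8] → ·
    (1,2)@(3, 5): e=[15,5,0] → █  [on edge]
    (3,2)@(7, 5): e=[-5,9,16] → ·
    (0,3)@(1, 7): e=[25,-5,0] → ·  [on edge]
    (1,3)@(3, 7): e=[15,-3,8] → ·
    (2,3)@(5, 7): e=[5,-1,16] → ·
  covered (3 px):
    · · · · · · · ·
    · · █ · · · · ·
    · █ █ · · · · ·
    · · · · · · · ·
    · · · · · · · ·

Result: "outside"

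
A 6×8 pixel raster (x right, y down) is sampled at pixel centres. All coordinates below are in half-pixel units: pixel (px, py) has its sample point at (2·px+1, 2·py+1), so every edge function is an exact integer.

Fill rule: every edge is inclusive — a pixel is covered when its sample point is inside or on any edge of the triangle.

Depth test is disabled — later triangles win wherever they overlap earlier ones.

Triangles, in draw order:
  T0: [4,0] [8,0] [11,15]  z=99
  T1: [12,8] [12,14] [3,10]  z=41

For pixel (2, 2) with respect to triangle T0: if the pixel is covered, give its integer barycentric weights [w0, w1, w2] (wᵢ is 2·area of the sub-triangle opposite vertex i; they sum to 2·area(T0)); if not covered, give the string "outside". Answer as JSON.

T0:
  2·area = 60
  edge (4, 0)→(8, 0): d=(4,0) inclusive
  edge (8, 0)→(11, 15): d=(3,15) inclusive
  edge (11, 15)→(4, 0): d=(-7,-15) inclusive
    (2,0)@(5, 1): e=[4,48,8] → █
    (3,0)@(7, 1): e=[4,18,38] → █
    (4,0)@(9, 1): e=[4,-12,68] → ·
    (2,1)@(5, 3): e=[12,54,-6] → ·
    (3,1)@(7, 3): e=[12,24,24] → █
    (4,1)@(9, 3): e=[12,-6,54] → ·
    (3,2)@(7, 5): e=[20,30,10] → █
    (4,2)@(9, 5): e=[20,0,40] → █  [on edge]
    (5,2)@(11, 5): e=[20,-30,70] → ·
    (3,3)@(7, 7): e=[28,36,-4] → ·
    (4,3)@(9, 7): e=[28,6,26] → █
    (5,3)@(11, 7): e=[28,-24,56] → ·
    (5,7)@(11, 15): e=[60,0,0] → █  [on edge]
  covered (8 px):
    · · █ █ · ·
    · · · █ · ·
    · · · █ █ ·
    · · · · █ ·
    · · · · █ ·
    · · · · · ·
    · · · · · ·
    · · · · · █
T1:
  2·area = 54
  edge (12, 8)→(12, 14): d=(0,6) inclusive
  edge (12, 14)→(3, 10): d=(-9,-4) inclusive
  edge (3, 10)→(12, 8): d=(9,-2) inclusive
    (4,4)@(9, 9): e=[18,33,3] → █
    (5,4)@(11, 9): e=[6,41,7] → █
    (3,5)@(7, 11): e=[30,7,17] → █
    (3,6)@(7, 13): e=[30,-11,35] → ·
    (4,6)@(9, 13): e=[18,-3,39] → ·
    (5,6)@(11, 13): e=[6,5,43] → █
    (5,7)@(11, 15): e=[6,-13,61] → ·
  covered (6 px):
    · · · · · ·
    · · · · · ·
    · · · · · ·
    · · · · · ·
    · · · · █ █
    · · · █ █ █
    · · · · · █
    · · · · · ·

Result: "outside"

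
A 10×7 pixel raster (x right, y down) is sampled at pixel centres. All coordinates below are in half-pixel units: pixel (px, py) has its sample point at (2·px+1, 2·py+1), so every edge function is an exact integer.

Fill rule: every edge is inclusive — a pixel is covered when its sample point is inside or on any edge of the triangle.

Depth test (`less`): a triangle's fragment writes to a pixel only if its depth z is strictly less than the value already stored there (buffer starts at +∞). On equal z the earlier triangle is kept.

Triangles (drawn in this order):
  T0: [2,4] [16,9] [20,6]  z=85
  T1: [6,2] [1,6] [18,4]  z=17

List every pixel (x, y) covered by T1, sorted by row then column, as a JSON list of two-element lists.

T0:
  2·area = 62  (B↔C swapped to make it positive)
  edge (2, 4)→(20, 6): d=(18,2) inclusive
  edge (20, 6)→(16, 9): d=(-4,3) inclusive
  edge (16, 9)→(2, 4): d=(-14,-5) inclusive
    (2,2)@(5, 5): e=[12,49,1] → #
    (3,2)@(7, 5): e=[8,43,11] → #
    (4,2)@(9, 5): e=[4,37,21] → #
    (5,2)@(11, 5): e=[0,31,31] → #  [on edge]
    (6,2)@(13, 5): e=[-4,25,41] → ·
    (2,3)@(5, 7): e=[48,41,-27] → ·
    (3,3)@(7, 7): e=[44,35,-17] → ·
    (4,3)@(9, 7): e=[40,29,-7] → ·
    (5,3)@(11, 7): e=[36,23,3] → #
    (6,3)@(13, 7): e=[32,17,13] → #
    (7,3)@(15, 7): e=[28,11,23] → #
    (8,3)@(17, 7): e=[24,5,33] → #
  covered (8 px):
    · · · · · · · · · ·
    · · · · · · · · · ·
    · · # # # # · · · ·
    · · · · · # # # # ·
    · · · · · · · · · ·
    · · · · · · · · · ·
    · · · · · · · · · ·
T1:
  2·area = 58  (B↔C swapped to make it positive)
  edge (6, 2)→(18, 4): d=(12,2) inclusive
  edge (18, 4)→(1, 6): d=(-17,2) inclusive
  edge (1, 6)→(6, 2): d=(5,-4) inclusive
    (2,1)@(5, 3): e=[14,43,1] → #
    (3,1)@(7, 3): e=[10,39,9] → #
    (4,1)@(9, 3): e=[6,35,17] → #
    (5,1)@(11, 3): e=[2,31,25] → #
    (6,1)@(13, 3): e=[-2,27,33] → ·
    (1,2)@(3, 5): e=[42,13,3] → #
    (5,2)@(11, 5): e=[26,-3,35] → ·
    (1,3)@(3, 7): e=[66,-21,13] → ·
    (2,3)@(5, 7): e=[62,-25,21] → ·
    (3,3)@(7, 7): e=[58,-29,29] → ·
    (4,3)@(9, 7): e=[54,-33,37] → ·
  covered (8 px):
    · · · · · · · · · ·
    · · # # # # · · · ·
    · # # # # · · · · ·
    · · · · · · · · · ·
    · · · · · · · · · ·
    · · · · · · · · · ·
    · · · · · · · · · ·

Result: [[2,1],[3,1],[4,1],[5,1],[1,2],[2,2],[3,2],[4,2]]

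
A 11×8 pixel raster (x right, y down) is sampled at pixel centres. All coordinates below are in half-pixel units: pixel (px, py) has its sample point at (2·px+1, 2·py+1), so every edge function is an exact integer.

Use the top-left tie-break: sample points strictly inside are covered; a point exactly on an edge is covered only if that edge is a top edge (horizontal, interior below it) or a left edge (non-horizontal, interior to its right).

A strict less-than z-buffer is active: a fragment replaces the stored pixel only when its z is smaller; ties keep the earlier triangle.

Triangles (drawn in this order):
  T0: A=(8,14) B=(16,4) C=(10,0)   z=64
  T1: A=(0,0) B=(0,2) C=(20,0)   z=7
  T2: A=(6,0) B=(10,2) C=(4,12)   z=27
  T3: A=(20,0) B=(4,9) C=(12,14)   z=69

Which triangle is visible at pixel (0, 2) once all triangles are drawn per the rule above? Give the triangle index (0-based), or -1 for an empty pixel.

T0:
  2·area = 92  (B↔C swapped to make it positive)
  edge (8, 14)→(10, 0): d=(2,-14) top-left  bias=+0
  edge (10, 0)→(16, 4): d=(6,4) right/bottom  bias=-1
  edge (16, 4)→(8, 14): d=(-8,10) right/bottom  bias=-1
    (5,0)@(11, 1): e=[16,2,74] → X
    (6,0)@(13, 1): e=[44,-6,54] → .
    (5,1)@(11, 3): e=[20,14,58] → X
    (6,1)@(13, 3): e=[48,6,38] → X
    (7,1)@(15, 3): e=[76,-2,18] → .
    (5,2)@(11, 5): e=[24,26,42] → X
    (7,2)@(15, 5): e=[80,10,2] → X
    (8,2)@(17, 5): e=[108,2,-18] → .
    (4,3)@(9, 7): e=[0,46,46] → X  [on edge]
    (7,3)@(15, 7): e=[84,22,-14] → .
    (4,4)@(9, 9): e=[4,58,30] → X
    (6,4)@(13, 9): e=[60,42,-10] → .
  covered (12 px):
    . . . . . X . . . . .
    . . . . . X X . . . .
    . . . . . X X X . . .
    . . . . X X X . . . .
    . . . . X X . . . . .
    . . . . X . . . . . .
    . . . . . . . . . . .
    . . . . . . . . . . .
T1:
  2·area = 40  (B↔C swapped to make it positive)
  edge (0, 0)→(20, 0): d=(20,0) top-left  bias=+0
  edge (20, 0)→(0, 2): d=(-20,2) right/bottom  bias=-1
  edge (0, 2)→(0, 0): d=(0,-2) top-left  bias=+0
    (0,0)@(1, 1): e=[20,18,2] → X
    (1,0)@(3, 1): e=[20,14,6] → X
    (2,0)@(5, 1): e=[20,10,10] → X
    (3,0)@(7, 1): e=[20,6,14] → X
    (4,0)@(9, 1): e=[20,2,18] → X
    (5,0)@(11, 1): e=[20,-2,22] → .
    (0,1)@(1, 3): e=[60,-22,2] → .
    (1,1)@(3, 3): e=[60,-26,6] → .
    (2,1)@(5, 3): e=[60,-30,10] → .
    (3,1)@(7, 3): e=[60,-34,14] → .
    (4,1)@(9, 3): e=[60,-38,18] → .
  covered (5 px):
    X X X X X . . . . . .
    . . . . . . . . . . .
    . . . . . . . . . . .
    . . . . . . . . . . .
    . . . . . . . . . . .
    . . . . . . . . . . .
    . . . . . . . . . . .
    . . . . . . . . . . .
T2:
  2·area = 52
  edge (6, 0)→(10, 2): d=(4,2) right/bottom  bias=-1
  edge (10, 2)→(4, 12): d=(-6,10) right/bottom  bias=-1
  edge (4, 12)→(6, 0): d=(2,-12) top-left  bias=+0
    (3,0)@(7, 1): e=[2,36,14] → X
    (4,0)@(9, 1): e=[-2,16,38] → .
    (3,1)@(7, 3): e=[10,24,18] → X
    (4,1)@(9, 3): e=[6,4,42] → X
    (5,1)@(11, 3): e=[2,-16,66] → .
    (3,2)@(7, 5): e=[18,12,22] → X
    (4,2)@(9, 5): e=[14,-8,46] → .
    (2,3)@(5, 7): e=[30,20,2] → X
    (3,3)@(7, 7): e=[26,0,26] → .  [on edge]
    (2,4)@(5, 9): e=[38,8,6] → X
    (3,4)@(7, 9): e=[34,-12,30] → .
    (2,5)@(5, 11): e=[46,-4,10] → .
  covered (6 px):
    . . . X . . . . . . .
    . . . X X . . . . . .
    . . . X . . . . . . .
    . . X . . . . . . . .
    . . X . . . . . . . .
    . . . . . . . . . . .
    . . . . . . . . . . .
    . . . . . . . . . . .
T3:
  2·area = 152  (B↔C swapped to make it positive)
  edge (20, 0)→(12, 14): d=(-8,14) right/bottom  bias=-1
  edge (12, 14)→(4, 9): d=(-8,-5) top-left  bias=+0
  edge (4, 9)→(20, 0): d=(16,-9) top-left  bias=+0
    (9,0)@(19, 1): e=[6,139,7] → X
    (10,0)@(21, 1): e=[-22,149,25] → .
    (7,1)@(15, 3): e=[46,103,3] → X
    (8,1)@(17, 3): e=[18,113,21] → X
    (9,1)@(19, 3): e=[-10,123,39] → .
    (6,2)@(13, 5): e=[58,77,17] → X
    (9,2)@(19, 5): e=[-26,107,71] → .
    (4,3)@(9, 7): e=[98,41,13] → X
    (5,3)@(11, 7): e=[70,51,31] → X
    (8,3)@(17, 7): e=[-14,81,85] → .
    (2,4)@(5, 9): e=[138,5,9] → X
    (3,4)@(7, 9): e=[110,15,27] → X
  covered (19 px):
    . . . . . . . . . X .
    . . . . . . . X X . .
    . . . . . . X X X . .
    . . . . X X X X . . .
    . . X X X X X . . . .
    . . . . X X X . . . .
    . . . . . X . . . . .
    . . . . . . . . . . .

Z-buffer (winner per pixel, '.' = empty):
  1 1 1 1 1 0 . . . 3 .
  . . . 2 2 0 0 3 3 . .
  . . . 2 . 0 0 0 3 . .
  . . 2 . 0 0 0 3 . . .
  . . 2 3 0 0 3 . . . .
  . . . . 0 3 3 . . . .
  . . . . . 3 . . . . .
  . . . . . . . . . . .

Result: -1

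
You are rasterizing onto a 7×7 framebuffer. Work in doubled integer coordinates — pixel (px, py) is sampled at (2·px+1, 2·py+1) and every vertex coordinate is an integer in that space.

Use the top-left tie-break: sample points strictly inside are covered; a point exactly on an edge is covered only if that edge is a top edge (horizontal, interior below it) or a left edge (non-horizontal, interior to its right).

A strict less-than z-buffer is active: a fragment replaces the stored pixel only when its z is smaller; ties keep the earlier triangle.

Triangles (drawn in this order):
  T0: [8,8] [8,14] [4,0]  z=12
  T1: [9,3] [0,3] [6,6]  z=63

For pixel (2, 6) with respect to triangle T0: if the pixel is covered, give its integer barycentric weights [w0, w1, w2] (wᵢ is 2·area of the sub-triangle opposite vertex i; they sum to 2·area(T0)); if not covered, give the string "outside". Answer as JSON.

T0:
  2·area = 24
  edge (8, 8)→(8, 14): d=(0,6) right/bottom  bias=-1
  edge (8, 14)→(4, 0): d=(-4,-14) top-left  bias=+0
  edge (4, 0)→(8, 8): d=(4,8) right/bottom  bias=-1
    (2,1)@(5, 3): e=[18,2,4] → X
    (3,1)@(7, 3): e=[6,30,-12] → .
    (2,2)@(5, 5): e=[18,-6,12] → .
    (3,3)@(7, 7): e=[6,14,4] → X
    (4,3)@(9, 7): e=[-6,42,-12] → .
    (3,4)@(7, 9): e=[6,6,12] → X
    (4,4)@(9, 9): e=[-6,34,-4] → .
    (3,5)@(7, 11): e=[6,-2,20] → .
  covered (3 px):
    . . . . . . .
    . . X . . . .
    . . . . . . .
    . . . X . . .
    . . . X . . .
    . . . . . . .
    . . . . . . .
T1:
  2·area = 27  (B↔C swapped to make it positive)
  edge (9, 3)→(6, 6): d=(-3,3) right/bottom  bias=-1
  edge (6, 6)→(0, 3): d=(-6,-3) top-left  bias=+0
  edge (0, 3)→(9, 3): d=(9,0) top-left  bias=+0
    (5,0)@(11, 1): e=[0,45,-18] → .  [on edge]
    (0,1)@(1, 3): e=[24,3,0] → X  [on edge]
    (1,1)@(3, 3): e=[18,9,0] → X  [on edge]
    (2,1)@(5, 3): e=[12,15,0] → X  [on edge]
    (3,1)@(7, 3): e=[6,21,0] → X  [on edge]
    (4,1)@(9, 3): e=[0,27,0] → .  [on edge]
    (5,1)@(11, 3): e=[-6,33,0] → .  [on edge]
    (6,1)@(13, 3): e=[-12,39,0] → .  [on edge]
    (0,2)@(1, 5): e=[18,-9,18] → .
    (1,2)@(3, 5): e=[12,-3,18] → .
    (2,2)@(5, 5): e=[6,3,18] → X
    (3,2)@(7, 5): e=[0,9,18] → .  [on edge]
    (2,3)@(5, 7): e=[0,-9,36] → .  [on edge]
    (1,4)@(3, 9): e=[0,-27,54] → .  [on edge]
    (0,5)@(1, 11): e=[0,-45,72] → .  [on edge]
  covered (5 px):
    . . . . . . .
    X X X X . . .
    . . X . . . .
    . . . . . . .
    . . . . . . .
    . . . . . . .
    . . . . . . .

Answer: "outside"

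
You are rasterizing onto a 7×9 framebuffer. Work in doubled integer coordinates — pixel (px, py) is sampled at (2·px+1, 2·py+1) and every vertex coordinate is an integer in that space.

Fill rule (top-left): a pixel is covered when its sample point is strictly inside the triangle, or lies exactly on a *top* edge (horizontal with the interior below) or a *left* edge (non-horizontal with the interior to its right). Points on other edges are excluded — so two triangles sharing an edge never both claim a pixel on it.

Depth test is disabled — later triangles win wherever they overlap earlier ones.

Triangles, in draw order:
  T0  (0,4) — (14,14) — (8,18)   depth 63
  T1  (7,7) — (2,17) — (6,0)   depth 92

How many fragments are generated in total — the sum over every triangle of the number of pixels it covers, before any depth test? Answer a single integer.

T0:
  2·area = 116
  edge (0, 4)→(14, 14): d=(14,10) right/bottom  bias=-1
  edge (14, 14)→(8, 18): d=(-6,4) right/bottom  bias=-1
  edge (8, 18)→(0, 4): d=(-8,-14) top-left  bias=+0
    (0,2)@(1, 5): e=[4,106,6] → #
    (1,2)@(3, 5): e=[-16,98,34] → ·
    (0,3)@(1, 7): e=[32,94,-10] → ·
    (1,3)@(3, 7): e=[12,86,18] → #
    (2,3)@(5, 7): e=[-8,78,46] → ·
    (1,4)@(3, 9): e=[40,74,2] → #
    (2,4)@(5, 9): e=[20,66,30] → #
    (3,4)@(7, 9): e=[0,58,58] → ·  [on edge]
    (1,5)@(3, 11): e=[68,62,-14] → ·
    (2,5)@(5, 11): e=[48,54,14] → #
    (3,5)@(7, 11): e=[28,46,42] → #
    (4,5)@(9, 11): e=[8,38,70] → #
  covered (14 px):
    · · · · · · ·
    · · · · · · ·
    # · · · · · ·
    · # · · · · ·
    · # # · · · ·
    · · # # # · ·
    · · · # # # ·
    · · · # # # ·
    · · · · # · ·
T1:
  2·area = 45
  edge (7, 7)→(2, 17): d=(-5,10) right/bottom  bias=-1
  edge (2, 17)→(6, 0): d=(4,-17) top-left  bias=+0
  edge (6, 0)→(7, 7): d=(1,7) right/bottom  bias=-1
    (4,1)@(9, 3): e=[0,63,-18] → ·  [on edge]
    (2,2)@(5, 5): e=[30,3,12] → #
    (3,2)@(7, 5): e=[10,37,-2] → ·
    (2,3)@(5, 7): e=[20,11,14] → #
    (3,3)@(7, 7): e=[0,45,0] → ·  [on edge]
    (2,4)@(5, 9): e=[10,19,16] → #
    (3,4)@(7, 9): e=[-10,53,2] → ·
    (2,5)@(5, 11): e=[0,27,18] → ·  [on edge]
    (1,6)@(3, 13): e=[10,1,34] → #
    (2,6)@(5, 13): e=[-10,35,20] → ·
    (1,7)@(3, 15): e=[0,9,36] → ·  [on edge]
  covered (4 px):
    · · · · · · ·
    · · · · · · ·
    · · # · · · ·
    · · # · · · ·
    · · # · · · ·
    · · · · · · ·
    · # · · · · ·
    · · · · · · ·
    · · · · · · ·

Final: 18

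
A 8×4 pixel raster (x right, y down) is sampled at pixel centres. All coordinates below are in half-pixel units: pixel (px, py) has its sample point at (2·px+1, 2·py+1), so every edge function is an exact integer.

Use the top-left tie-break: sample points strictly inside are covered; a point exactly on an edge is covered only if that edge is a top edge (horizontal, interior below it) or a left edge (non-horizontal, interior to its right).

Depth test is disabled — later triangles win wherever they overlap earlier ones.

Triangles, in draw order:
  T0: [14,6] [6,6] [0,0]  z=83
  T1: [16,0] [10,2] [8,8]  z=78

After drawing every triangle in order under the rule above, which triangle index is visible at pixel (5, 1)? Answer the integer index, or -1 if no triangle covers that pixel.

T0:
  2·area = 48
  edge (14, 6)→(6, 6): d=(-8,0) right/bottom  bias=-1
  edge (6, 6)→(0, 0): d=(-6,-6) top-left  bias=+0
  edge (0, 0)→(14, 6): d=(14,6) right/bottom  bias=-1
    (0,0)@(1, 1): e=[40,0,8] → #  [on edge]
    (1,0)@(3, 1): e=[40,12,-4] → ·
    (0,1)@(1, 3): e=[24,-12,36] → ·
    (1,1)@(3, 3): e=[24,0,24] → #  [on edge]
    (2,1)@(5, 3): e=[24,12,12] → #
    (3,1)@(7, 3): e=[24,24,0] → ·  [on edge]
    (1,2)@(3, 5): e=[8,-12,52] → ·
    (2,2)@(5, 5): e=[8,0,40] → #  [on edge]
    (3,2)@(7, 5): e=[8,12,28] → #
    (4,2)@(9, 5): e=[8,24,16] → #
    (5,2)@(11, 5): e=[8,36,4] → #
    (6,2)@(13, 5): e=[8,48,-8] → ·
    (3,3)@(7, 7): e=[-8,0,56] → ·  [on edge]
  covered (7 px):
    # · · · · · · ·
    · # # · · · · ·
    · · # # # # · ·
    · · · · · · · ·
T1:
  2·area = 32  (B↔C swapped to make it positive)
  edge (16, 0)→(8, 8): d=(-8,8) right/bottom  bias=-1
  edge (8, 8)→(10, 2): d=(2,-6) top-left  bias=+0
  edge (10, 2)→(16, 0): d=(6,-2) top-left  bias=+0
    (6,0)@(13, 1): e=[16,16,0] → #  [on edge]
    (7,0)@(15, 1): e=[0,28,4] → ·  [on edge]
    (3,1)@(7, 3): e=[48,-16,0] → ·  [on edge]
    (5,1)@(11, 3): e=[16,8,8] → #
    (6,1)@(13, 3): e=[0,20,12] → ·  [on edge]
    (0,2)@(1, 5): e=[80,-48,0] → ·  [on edge]
    (4,2)@(9, 5): e=[16,0,16] → #  [on edge]
    (5,2)@(11, 5): e=[0,12,20] → ·  [on edge]
    (4,3)@(9, 7): e=[0,4,28] → ·  [on edge]
  covered (3 px):
    · · · · · · # ·
    · · · · · # · ·
    · · · · # · · ·
    · · · · · · · ·

Z-buffer (winner per pixel, '.' = empty):
  0 . . . . . 1 .
  . 0 0 . . 1 . .
  . . 0 0 1 0 . .
  . . . . . . . .

Answer: 1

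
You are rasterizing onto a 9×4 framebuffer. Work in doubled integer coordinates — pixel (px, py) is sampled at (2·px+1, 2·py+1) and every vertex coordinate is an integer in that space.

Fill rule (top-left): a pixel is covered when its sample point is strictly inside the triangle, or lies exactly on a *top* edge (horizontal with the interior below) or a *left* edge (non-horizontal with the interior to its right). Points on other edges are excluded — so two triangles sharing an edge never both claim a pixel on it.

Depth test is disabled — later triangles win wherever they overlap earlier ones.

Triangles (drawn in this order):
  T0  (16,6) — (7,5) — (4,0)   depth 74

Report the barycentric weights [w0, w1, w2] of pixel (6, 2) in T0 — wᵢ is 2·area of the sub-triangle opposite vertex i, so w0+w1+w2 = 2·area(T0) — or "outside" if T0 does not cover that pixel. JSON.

T0:
  2·area = 42
  edge (16, 6)→(7, 5): d=(-9,-1) top-left  bias=+0
  edge (7, 5)→(4, 0): d=(-3,-5) top-left  bias=+0
  edge (4, 0)→(16, 6): d=(12,6) right/bottom  bias=-1
    (2,0)@(5, 1): e=[34,2,6] → X
    (3,0)@(7, 1): e=[36,12,-6] → .
    (2,1)@(5, 3): e=[16,-4,30] → .
    (3,1)@(7, 3): e=[18,6,18] → X
    (4,1)@(9, 3): e=[20,16,6] → X
    (5,1)@(11, 3): e=[22,26,-6] → .
    (3,2)@(7, 5): e=[0,0,42] → X  [on edge]
    (5,2)@(11, 5): e=[4,20,18] → X
    (6,2)@(13, 5): e=[6,30,6] → X
    (7,2)@(15, 5): e=[8,40,-6] → .
    (3,3)@(7, 7): e=[-18,-6,66] → .
    (4,3)@(9, 7): e=[-16,4,54] → .
  covered (7 px):
    . . X . . . . . .
    . . . X X . . . .
    . . . X X X X . .
    . . . . . . . . .

Final: [30,6,6]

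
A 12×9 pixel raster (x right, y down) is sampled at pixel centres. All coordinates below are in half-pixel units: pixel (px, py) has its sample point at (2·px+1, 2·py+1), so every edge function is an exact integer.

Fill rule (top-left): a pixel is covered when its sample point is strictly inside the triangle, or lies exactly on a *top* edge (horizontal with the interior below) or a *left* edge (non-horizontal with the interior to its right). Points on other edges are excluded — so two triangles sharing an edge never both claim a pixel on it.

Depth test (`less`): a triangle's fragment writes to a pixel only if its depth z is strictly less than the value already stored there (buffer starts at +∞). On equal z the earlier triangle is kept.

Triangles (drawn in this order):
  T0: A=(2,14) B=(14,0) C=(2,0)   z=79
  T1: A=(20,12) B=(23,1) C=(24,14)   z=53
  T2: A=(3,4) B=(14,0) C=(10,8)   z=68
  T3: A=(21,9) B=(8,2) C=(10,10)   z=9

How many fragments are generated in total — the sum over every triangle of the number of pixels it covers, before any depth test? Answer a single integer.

T0:
  2·area = 168  (B↔C swapped to make it positive)
  edge (2, 14)→(2, 0): d=(0,-14) top-left  bias=+0
  edge (2, 0)→(14, 0): d=(12,0) top-left  bias=+0
  edge (14, 0)→(2, 14): d=(-12,14) right/bottom  bias=-1
    (1,0)@(3, 1): e=[14,12,142] → X
    (2,0)@(5, 1): e=[42,12,114] → X
    (3,0)@(7, 1): e=[70,12,86] → X
    (4,0)@(9, 1): e=[98,12,58] → X
    (5,0)@(11, 1): e=[126,12,30] → X
    (6,0)@(13, 1): e=[154,12,2] → X
    (7,0)@(15, 1): e=[182,12,-26] → .
    (1,1)@(3, 3): e=[14,36,118] → X
    (6,1)@(13, 3): e=[154,36,-22] → .
    (1,2)@(3, 5): e=[14,60,94] → X
    (5,2)@(11, 5): e=[126,60,-18] → .
    (1,3)@(3, 7): e=[14,84,70] → X
  covered (21 px):
    . X X X X X X . . . . .
    . X X X X X . . . . . .
    . X X X X . . . . . . .
    . X X X . . . . . . . .
    . X X . . . . . . . . .
    . X . . . . . . . . . .
    . . . . . . . . . . . .
    . . . . . . . . . . . .
    . . . . . . . . . . . .
T1:
  2·area = 50
  edge (20, 12)→(23, 1): d=(3,-11) top-left  bias=+0
  edge (23, 1)→(24, 14): d=(1,13) right/bottom  bias=-1
  edge (24, 14)→(20, 12): d=(-4,-2) top-left  bias=+0
    (11,0)@(23, 1): e=[0,0,50] → .  [on edge]
    (11,1)@(23, 3): e=[6,2,42] → X
    (11,2)@(23, 5): e=[12,4,34] → X
    (11,3)@(23, 7): e=[18,6,26] → X
    (10,4)@(21, 9): e=[2,34,14] → X
    (10,5)@(21, 11): e=[8,36,6] → X
    (10,6)@(21, 13): e=[14,38,-2] → .
    (11,6)@(23, 13): e=[36,12,2] → X
    (11,7)@(23, 15): e=[42,14,-6] → .
  covered (8 px):
    . . . . . . . . . . . .
    . . . . . . . . . . . X
    . . . . . . . . . . . X
    . . . . . . . . . . . X
    . . . . . . . . . . X X
    . . . . . . . . . . X X
    . . . . . . . . . . . X
    . . . . . . . . . . . .
    . . . . . . . . . . . .
T2:
  2·area = 72
  edge (3, 4)→(14, 0): d=(11,-4) top-left  bias=+0
  edge (14, 0)→(10, 8): d=(-4,8) right/bottom  bias=-1
  edge (10, 8)→(3, 4): d=(-7,-4) top-left  bias=+0
    (6,0)@(13, 1): e=[7,4,61] → X
    (7,0)@(15, 1): e=[15,-12,69] → .
    (3,1)@(7, 3): e=[5,44,23] → X
    (4,1)@(9, 3): e=[13,28,31] → X
    (5,1)@(11, 3): e=[21,12,39] → X
    (6,1)@(13, 3): e=[29,-4,47] → .
    (2,2)@(5, 5): e=[19,52,1] → X
    (6,2)@(13, 5): e=[51,-12,33] → .
    (2,3)@(5, 7): e=[41,44,-13] → .
    (3,3)@(7, 7): e=[49,28,-5] → .
    (4,3)@(9, 7): e=[57,12,3] → X
    (5,3)@(11, 7): e=[65,-4,11] → .
  covered (9 px):
    . . . . . . X . . . . .
    . . . X X X . . . . . .
    . . X X X X . . . . . .
    . . . . X . . . . . . .
    . . . . . . . . . . . .
    . . . . . . . . . . . .
    . . . . . . . . . . . .
    . . . . . . . . . . . .
    . . . . . . . . . . . .
T3:
  2·area = 90  (B↔C swapped to make it positive)
  edge (21, 9)→(10, 10): d=(-11,1) right/bottom  bias=-1
  edge (10, 10)→(8, 2): d=(-2,-8) top-left  bias=+0
  edge (8, 2)→(21, 9): d=(13,7) right/bottom  bias=-1
    (4,1)@(9, 3): e=[78,6,6] → X
    (5,1)@(11, 3): e=[76,22,-8] → .
    (4,2)@(9, 5): e=[56,2,32] → X
    (5,2)@(11, 5): e=[54,18,18] → X
    (6,2)@(13, 5): e=[52,34,4] → X
    (7,2)@(15, 5): e=[50,50,-10] → .
    (4,3)@(9, 7): e=[34,-2,58] → .
    (5,3)@(11, 7): e=[32,14,44] → X
    (7,3)@(15, 7): e=[28,46,16] → X
    (8,3)@(17, 7): e=[26,62,2] → X
    (9,3)@(19, 7): e=[24,78,-12] → .
    (5,4)@(11, 9): e=[10,10,70] → X
    (10,4)@(21, 9): e=[0,90,0] → .  [on edge]
  covered (13 px):
    . . . . . . . . . . . .
    . . . . X . . . . . . .
    . . . . X X X . . . . .
    . . . . . X X X X . . .
    . . . . . X X X X X . .
    . . . . . . . . . . . .
    . . . . . . . . . . . .
    . . . . . . . . . . . .
    . . . . . . . . . . . .

Final: 51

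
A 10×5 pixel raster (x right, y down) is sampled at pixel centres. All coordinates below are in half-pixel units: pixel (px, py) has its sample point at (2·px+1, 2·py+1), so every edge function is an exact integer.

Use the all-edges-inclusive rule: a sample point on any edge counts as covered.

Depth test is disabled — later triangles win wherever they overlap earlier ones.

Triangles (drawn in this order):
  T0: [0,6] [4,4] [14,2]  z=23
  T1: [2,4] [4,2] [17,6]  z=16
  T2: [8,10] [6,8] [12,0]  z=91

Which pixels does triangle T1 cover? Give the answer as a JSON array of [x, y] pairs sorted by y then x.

T0:
  2·area = 12
  edge (0, 6)→(4, 4): d=(4,-2) inclusive
  edge (4, 4)→(14, 2): d=(10,-2) inclusive
  edge (14, 2)→(0, 6): d=(-14,4) inclusive
    (9,0)@(19, 1): e=[18,0,-6] → .  [on edge]
    (4,1)@(9, 3): e=[6,0,6] → X  [on edge]
    (5,1)@(11, 3): e=[10,4,-2] → .
    (1,2)@(3, 5): e=[2,8,2] → X
    (2,2)@(5, 5): e=[6,12,-6] → .
    (4,2)@(9, 5): e=[14,20,-22] → .
    (1,3)@(3, 7): e=[10,28,-26] → .
  covered (2 px):
    . . . . . . . . . .
    . . . . X . . . . .
    . X . . . . . . . .
    . . . . . . . . . .
    . . . . . . . . . .
T1:
  2·area = 34
  edge (2, 4)→(4, 2): d=(2,-2) inclusive
  edge (4, 2)→(17, 6): d=(13,4) inclusive
  edge (17, 6)→(2, 4): d=(-15,-2) inclusive
    (2,0)@(5, 1): e=[0,-17,51] → .  [on edge]
    (1,1)@(3, 3): e=[0,17,17] → X  [on edge]
    (2,1)@(5, 3): e=[4,9,21] → X
    (3,1)@(7, 3): e=[8,1,25] → X
    (4,1)@(9, 3): e=[12,-7,29] → .
    (0,2)@(1, 5): e=[0,51,-17] → .  [on edge]
    (1,2)@(3, 5): e=[4,43,-13] → .
    (2,2)@(5, 5): e=[8,35,-9] → .
    (3,2)@(7, 5): e=[12,27,-5] → .
    (5,2)@(11, 5): e=[20,11,3] → X
    (6,2)@(13, 5): e=[24,3,7] → X
    (7,2)@(15, 5): e=[28,-5,11] → .
  covered (5 px):
    . . . . . . . . . .
    . X X X . . . . . .
    . . . . . X X . . .
    . . . . . . . . . .
    . . . . . . . . . .
T2:
  2·area = 28
  edge (8, 10)→(6, 8): d=(-2,-2) inclusive
  edge (6, 8)→(12, 0): d=(6,-8) inclusive
  edge (12, 0)→(8, 10): d=(-4,10) inclusive
    (0,1)@(1, 3): e=[0,-70,98] → .  [on edge]
    (1,2)@(3, 5): e=[0,-42,70] → .  [on edge]
    (4,2)@(9, 5): e=[12,6,10] → X
    (5,2)@(11, 5): e=[16,22,-10] → .
    (2,3)@(5, 7): e=[0,-14,42] → .  [on edge]
    (3,3)@(7, 7): e=[4,2,22] → X
    (5,3)@(11, 7): e=[12,34,-18] → .
    (3,4)@(7, 9): e=[0,14,14] → X  [on edge]
    (4,4)@(9, 9): e=[4,30,-6] → .
  covered (4 px):
    . . . . . . . . . .
    . . . . . . . . . .
    . . . . X . . . . .
    . . . X X . . . . .
    . . . X . . . . . .

Result: [[1,1],[2,1],[3,1],[5,2],[6,2]]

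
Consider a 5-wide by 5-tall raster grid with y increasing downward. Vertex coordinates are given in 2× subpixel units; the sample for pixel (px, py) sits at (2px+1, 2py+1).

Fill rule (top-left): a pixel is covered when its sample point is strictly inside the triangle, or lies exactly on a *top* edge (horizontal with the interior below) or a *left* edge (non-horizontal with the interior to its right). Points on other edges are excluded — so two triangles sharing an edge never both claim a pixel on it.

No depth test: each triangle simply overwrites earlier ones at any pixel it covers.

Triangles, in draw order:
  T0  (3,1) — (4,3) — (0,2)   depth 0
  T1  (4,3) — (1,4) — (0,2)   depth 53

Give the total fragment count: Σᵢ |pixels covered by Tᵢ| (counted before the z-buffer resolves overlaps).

T0:
  2·area = 7
  edge (3, 1)→(4, 3): d=(1,2) right/bottom  bias=-1
  edge (4, 3)→(0, 2): d=(-4,-1) top-left  bias=+0
  edge (0, 2)→(3, 1): d=(3,-1) top-left  bias=+0
    (1,0)@(3, 1): e=[0,7,0] → ·  [on edge]
    (2,2)@(5, 5): e=[0,-7,14] → ·  [on edge]
    (3,4)@(7, 9): e=[0,-21,28] → ·  [on edge]
  covered (0 px):
    · · · · ·
    · · · · ·
    · · · · ·
    · · · · ·
    · · · · ·
T1:
  2·area = 7
  edge (4, 3)→(1, 4): d=(-3,1) right/bottom  bias=-1
  edge (1, 4)→(0, 2): d=(-1,-2) top-left  bias=+0
  edge (0, 2)→(4, 3): d=(4,1) right/bottom  bias=-1
    (0,1)@(1, 3): e=[3,1,3] → █
    (1,1)@(3, 3): e=[1,5,1] → █
    (2,1)@(5, 3): e=[-1,9,-1] → ·
    (0,2)@(1, 5): e=[-3,-1,11] → ·
    (1,2)@(3, 5): e=[-5,3,9] → ·
  covered (2 px):
    · · · · ·
    █ █ · · ·
    · · · · ·
    · · · · ·
    · · · · ·

Result: 2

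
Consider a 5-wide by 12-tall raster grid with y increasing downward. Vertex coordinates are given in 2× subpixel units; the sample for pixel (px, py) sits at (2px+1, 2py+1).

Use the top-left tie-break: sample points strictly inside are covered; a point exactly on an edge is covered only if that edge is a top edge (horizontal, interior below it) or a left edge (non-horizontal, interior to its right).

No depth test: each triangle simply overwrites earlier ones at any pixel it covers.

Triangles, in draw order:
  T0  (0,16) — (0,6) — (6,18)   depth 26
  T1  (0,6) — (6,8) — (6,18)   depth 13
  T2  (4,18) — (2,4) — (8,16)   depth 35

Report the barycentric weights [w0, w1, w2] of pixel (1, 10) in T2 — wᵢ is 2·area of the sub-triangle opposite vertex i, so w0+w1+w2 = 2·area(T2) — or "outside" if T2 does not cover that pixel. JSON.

T0:
  2·area = 60
  edge (0, 16)→(0, 6): d=(0,-10) top-left  bias=+0
  edge (0, 6)→(6, 18): d=(6,12) right/bottom  bias=-1
  edge (6, 18)→(0, 16): d=(-6,-2) top-left  bias=+0
    (0,4)@(1, 9): e=[10,6,44] → X
    (1,4)@(3, 9): e=[30,-18,48] → .
    (0,5)@(1, 11): e=[10,18,32] → X
    (1,5)@(3, 11): e=[30,-6,36] → .
    (0,6)@(1, 13): e=[10,30,20] → X
    (1,6)@(3, 13): e=[30,6,24] → X
    (2,6)@(5, 13): e=[50,-18,28] → .
    (0,7)@(1, 15): e=[10,42,8] → X
    (2,7)@(5, 15): e=[50,-6,16] → .
    (0,8)@(1, 17): e=[10,54,-4] → .
    (1,8)@(3, 17): e=[30,30,0] → X  [on edge]
    (2,8)@(5, 17): e=[50,6,4] → X
    (4,9)@(9, 19): e=[90,-30,0] → .  [on edge]
  covered (8 px):
    . . . . .
    . . . . .
    . . . . .
    . . . . .
    X . . . .
    X . . . .
    X X . . .
    X X . . .
    . X X . .
    . . . . .
    . . . . .
    . . . . .
T1:
  2·area = 60
  edge (0, 6)→(6, 8): d=(6,2) right/bottom  bias=-1
  edge (6, 8)→(6, 18): d=(0,10) right/bottom  bias=-1
  edge (6, 18)→(0, 6): d=(-6,-12) top-left  bias=+0
    (0,3)@(1, 7): e=[4,50,6] → X
    (1,3)@(3, 7): e=[0,30,30] → .  [on edge]
    (0,4)@(1, 9): e=[16,50,-6] → .
    (1,4)@(3, 9): e=[12,30,18] → X
    (2,4)@(5, 9): e=[8,10,42] → X
    (3,4)@(7, 9): e=[4,-10,66] → .
    (4,4)@(9, 9): e=[0,-30,90] → .  [on edge]
    (1,5)@(3, 11): e=[24,30,6] → X
    (3,5)@(7, 11): e=[16,-10,54] → .
    (1,6)@(3, 13): e=[36,30,-6] → .
    (2,6)@(5, 13): e=[32,10,18] → X
    (3,6)@(7, 13): e=[28,-10,42] → .
  covered (7 px):
    . . . . .
    . . . . .
    . . . . .
    X . . . .
    . X X . .
    . X X . .
    . . X . .
    . . X . .
    . . . . .
    . . . . .
    . . . . .
    . . . . .
T2:
  2·area = 60
  edge (4, 18)→(2, 4): d=(-2,-14) top-left  bias=+0
  edge (2, 4)→(8, 16): d=(6,12) right/bottom  bias=-1
  edge (8, 16)→(4, 18): d=(-4,2) right/bottom  bias=-1
    (1,3)@(3, 7): e=[8,6,46] → X
    (2,3)@(5, 7): e=[36,-18,42] → .
    (1,4)@(3, 9): e=[4,18,38] → X
    (2,4)@(5, 9): e=[32,-6,34] → .
    (1,5)@(3, 11): e=[0,30,30] → X  [on edge]
    (2,5)@(5, 11): e=[28,6,26] → X
    (3,5)@(7, 11): e=[56,-18,22] → .
    (1,6)@(3, 13): e=[-4,42,22] → .
    (2,6)@(5, 13): e=[24,18,18] → X
    (3,6)@(7, 13): e=[52,-6,14] → .
    (2,7)@(5, 15): e=[20,30,10] → X
    (3,7)@(7, 15): e=[48,6,6] → X
  covered (8 px):
    . . . . .
    . . . . .
    . . . . .
    . X . . .
    . X . . .
    . X X . .
    . . X . .
    . . X X .
    . . X . .
    . . . . .
    . . . . .
    . . . . .

Final: "outside"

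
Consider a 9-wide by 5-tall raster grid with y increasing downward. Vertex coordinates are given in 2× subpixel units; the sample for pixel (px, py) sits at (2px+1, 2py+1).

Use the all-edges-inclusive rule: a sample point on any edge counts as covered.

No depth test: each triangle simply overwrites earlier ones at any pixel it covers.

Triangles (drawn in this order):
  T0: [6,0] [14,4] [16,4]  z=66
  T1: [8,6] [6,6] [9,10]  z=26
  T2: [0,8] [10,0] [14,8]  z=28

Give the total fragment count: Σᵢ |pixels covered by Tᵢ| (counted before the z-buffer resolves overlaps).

T0:
  2·area = 8  (B↔C swapped to make it positive)
  edge (6, 0)→(16, 4): d=(10,4) inclusive
  edge (16, 4)→(14, 4): d=(-2,0) inclusive
  edge (14, 4)→(6, 0): d=(-8,-4) inclusive
    (6,1)@(13, 3): e=[2,2,4] → #
    (7,1)@(15, 3): e=[-6,2,12] → ·
    (6,2)@(13, 5): e=[22,-2,-12] → ·
  covered (1 px):
    · · · · · · · · ·
    · · · · · · # · ·
    · · · · · · · · ·
    · · · · · · · · ·
    · · · · · · · · ·
T1:
  2·area = 8  (B↔C swapped to make it positive)
  edge (8, 6)→(9, 10): d=(1,4) inclusive
  edge (9, 10)→(6, 6): d=(-3,-4) inclusive
  edge (6, 6)→(8, 6): d=(2,0) inclusive
    (3,3)@(7, 7): e=[5,1,2] → #
    (4,3)@(9, 7): e=[-3,9,2] → ·
    (3,4)@(7, 9): e=[7,-5,6] → ·
  covered (1 px):
    · · · · · · · · ·
    · · · · · · · · ·
    · · · · · · · · ·
    · · · # · · · · ·
    · · · · · · · · ·
T2:
  2·area = 112
  edge (0, 8)→(10, 0): d=(10,-8) inclusive
  edge (10, 0)→(14, 8): d=(4,8) inclusive
  edge (14, 8)→(0, 8): d=(-14,0) inclusive
    (4,0)@(9, 1): e=[2,12,98] → #
    (5,0)@(11, 1): e=[18,-4,98] → ·
    (3,1)@(7, 3): e=[6,36,70] → #
    (5,1)@(11, 3): e=[38,4,70] → #
    (6,1)@(13, 3): e=[54,-12,70] → ·
    (2,2)@(5, 5): e=[10,60,42] → #
    (6,2)@(13, 5): e=[74,-4,42] → ·
    (1,3)@(3, 7): e=[14,84,14] → #
    (6,3)@(13, 7): e=[94,4,14] → #
    (7,3)@(15, 7): e=[110,-12,14] → ·
    (1,4)@(3, 9): e=[34,92,-14] → ·
    (2,4)@(5, 9): e=[50,76,-14] → ·
  covered (14 px):
    · · · · # · · · ·
    · · · # # # · · ·
    · · # # # # · · ·
    · # # # # # # · ·
    · · · · · · · · ·

Result: 16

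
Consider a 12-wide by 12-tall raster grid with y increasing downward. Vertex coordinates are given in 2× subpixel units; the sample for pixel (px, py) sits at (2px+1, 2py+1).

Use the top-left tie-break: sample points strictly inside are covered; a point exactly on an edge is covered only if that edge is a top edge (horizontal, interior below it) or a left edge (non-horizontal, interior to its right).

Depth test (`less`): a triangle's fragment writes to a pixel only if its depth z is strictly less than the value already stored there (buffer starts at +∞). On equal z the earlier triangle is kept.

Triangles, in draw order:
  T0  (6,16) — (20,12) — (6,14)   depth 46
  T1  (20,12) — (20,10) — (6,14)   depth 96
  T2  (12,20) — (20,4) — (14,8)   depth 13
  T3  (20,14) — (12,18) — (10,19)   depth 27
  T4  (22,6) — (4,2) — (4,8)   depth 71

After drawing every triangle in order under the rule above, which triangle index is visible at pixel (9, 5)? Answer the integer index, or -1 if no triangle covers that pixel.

T0:
  2·area = 28  (B↔C swapped to make it positive)
  edge (6, 16)→(6, 14): d=(0,-2) top-left  bias=+0
  edge (6, 14)→(20, 12): d=(14,-2) top-left  bias=+0
  edge (20, 12)→(6, 16): d=(-14,4) right/bottom  bias=-1
    (6,6)@(13, 13): e=[14,0,14] → █  [on edge]
    (7,6)@(15, 13): e=[18,4,6] → █
    (8,6)@(17, 13): e=[22,8,-2] → ·
    (3,7)@(7, 15): e=[2,16,10] → █
    (4,7)@(9, 15): e=[6,20,2] → █
    (5,7)@(11, 15): e=[10,24,-6] → ·
    (6,7)@(13, 15): e=[14,28,-14] → ·
    (7,7)@(15, 15): e=[18,32,-22] → ·
    (3,8)@(7, 17): e=[2,44,-18] → ·
    (4,8)@(9, 17): e=[6,48,-26] → ·
  covered (4 px):
    · · · · · · · · · · · ·
    · · · · · · · · · · · ·
    · · · · · · · · · · · ·
    · · · · · · · · · · · ·
    · · · · · · · · · · · ·
    · · · · · · · · · · · ·
    · · · · · · █ █ · · · ·
    · · · █ █ · · · · · · ·
    · · · · · · · · · · · ·
    · · · · · · · · · · · ·
    · · · · · · · · · · · ·
    · · · · · · · · · · · ·
T1:
  2·area = 28  (B↔C swapped to make it positive)
  edge (20, 12)→(6, 14): d=(-14,2) right/bottom  bias=-1
  edge (6, 14)→(20, 10): d=(14,-4) top-left  bias=+0
  edge (20, 10)→(20, 12): d=(0,2) right/bottom  bias=-1
    (8,5)@(17, 11): e=[20,2,6] → █
    (9,5)@(19, 11): e=[16,10,2] → █
    (10,5)@(21, 11): e=[12,18,-2] → ·
    (5,6)@(11, 13): e=[4,6,18] → █
    (6,6)@(13, 13): e=[0,14,14] → ·  [on edge]
    (8,6)@(17, 13): e=[-8,30,6] → ·
    (9,6)@(19, 13): e=[-12,38,2] → ·
    (5,7)@(11, 15): e=[-24,34,18] → ·
  covered (3 px):
    · · · · · · · · · · · ·
    · · · · · · · · · · · ·
    · · · · · · · · · · · ·
    · · · · · · · · · · · ·
    · · · · · · · · · · · ·
    · · · · · · · · █ █ · ·
    · · · · · █ · · · · · ·
    · · · · · · · · · · · ·
    · · · · · · · · · · · ·
    · · · · · · · · · · · ·
    · · · · · · · · · · · ·
    · · · · · · · · · · · ·
T2:
  2·area = 64  (B↔C swapped to make it positive)
  edge (12, 20)→(14, 8): d=(2,-12) top-left  bias=+0
  edge (14, 8)→(20, 4): d=(6,-4) top-left  bias=+0
  edge (20, 4)→(12, 20): d=(-8,16) right/bottom  bias=-1
    (9,2)@(19, 5): e=[54,2,8] → █
    (10,2)@(21, 5): e=[78,10,-24] → ·
    (8,3)@(17, 7): e=[34,6,24] → █
    (9,3)@(19, 7): e=[58,14,-8] → ·
    (7,4)@(15, 9): e=[14,10,40] → █
    (9,4)@(19, 9): e=[62,26,-24] → ·
    (7,5)@(15, 11): e=[18,22,24] → █
    (8,5)@(17, 11): e=[42,30,-8] → ·
    (7,6)@(15, 13): e=[22,34,8] → █
    (8,6)@(17, 13): e=[46,42,-24] → ·
    (6,7)@(13, 15): e=[2,38,24] → █
    (7,7)@(15, 15): e=[26,46,-8] → ·
  covered (8 px):
    · · · · · · · · · · · ·
    · · · · · · · · · · · ·
    · · · · · · · · · █ · ·
    · · · · · · · · █ · · ·
    · · · · · · · █ █ · · ·
    · · · · · · · █ · · · ·
    · · · · · · · █ · · · ·
    · · · · · · █ · · · · ·
    · · · · · · █ · · · · ·
    · · · · · · · · · · · ·
    · · · · · · · · · · · ·
    · · · · · · · · · · · ·
T3:
  degenerate (2·area = 0) — covers nothing
T4:
  2·area = 108  (B↔C swapped to make it positive)
  edge (22, 6)→(4, 8): d=(-18,2) right/bottom  bias=-1
  edge (4, 8)→(4, 2): d=(0,-6) top-left  bias=+0
  edge (4, 2)→(22, 6): d=(18,4) right/bottom  bias=-1
    (2,1)@(5, 3): e=[88,6,14] → █
    (3,1)@(7, 3): e=[84,18,6] → █
    (4,1)@(9, 3): e=[80,30,-2] → ·
    (2,2)@(5, 5): e=[52,6,50] → █
    (4,2)@(9, 5): e=[44,30,34] → █
    (5,2)@(11, 5): e=[40,42,26] → █
    (6,2)@(13, 5): e=[36,54,18] → █
    (7,2)@(15, 5): e=[32,66,10] → █
    (8,2)@(17, 5): e=[28,78,2] → █
    (9,2)@(19, 5): e=[24,90,-6] → ·
    (2,3)@(5, 7): e=[16,6,86] → █
    (6,3)@(13, 7): e=[0,54,54] → ·  [on edge]
  covered (13 px):
    · · · · · · · · · · · ·
    · · █ █ · · · · · · · ·
    · · █ █ █ █ █ █ █ · · ·
    · · █ █ █ █ · · · · · ·
    · · · · · · · · · · · ·
    · · · · · · · · · · · ·
    · · · · · · · · · · · ·
    · · · · · · · · · · · ·
    · · · · · · · · · · · ·
    · · · · · · · · · · · ·
    · · · · · · · · · · · ·
    · · · · · · · · · · · ·

Z-buffer (winner per pixel, '.' = empty):
  . . . . . . . . . . . .
  . . 4 4 . . . . . . . .
  . . 4 4 4 4 4 4 4 2 . .
  . . 4 4 4 4 . . 2 . . .
  . . . . . . . 2 2 . . .
  . . . . . . . 2 1 1 . .
  . . . . . 1 0 2 . . . .
  . . . 0 0 . 2 . . . . .
  . . . . . . 2 . . . . .
  . . . . . . . . . . . .
  . . . . . . . . . . . .
  . . . . . . . . . . . .

Answer: 1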